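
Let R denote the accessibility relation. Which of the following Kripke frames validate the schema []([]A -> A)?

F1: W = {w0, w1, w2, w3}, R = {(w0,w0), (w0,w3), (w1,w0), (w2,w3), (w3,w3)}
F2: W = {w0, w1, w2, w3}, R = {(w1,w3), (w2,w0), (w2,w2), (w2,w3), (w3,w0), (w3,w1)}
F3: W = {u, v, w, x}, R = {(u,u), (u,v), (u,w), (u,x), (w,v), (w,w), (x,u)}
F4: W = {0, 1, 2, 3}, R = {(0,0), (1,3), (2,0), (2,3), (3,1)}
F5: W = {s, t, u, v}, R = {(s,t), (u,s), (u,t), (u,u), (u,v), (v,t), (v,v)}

Frame correspondent (Sahlqvist): forall x forall y (Rxy -> Ryy) — i.e. shift-reflexivity.
F1: holds.
F2: fails — Rw3w1 but not Rw1w1.
F3: fails — Ruv but not Rvv.
F4: fails — R31 but not R11.
F5: fails — Rut but not Rtt.

F1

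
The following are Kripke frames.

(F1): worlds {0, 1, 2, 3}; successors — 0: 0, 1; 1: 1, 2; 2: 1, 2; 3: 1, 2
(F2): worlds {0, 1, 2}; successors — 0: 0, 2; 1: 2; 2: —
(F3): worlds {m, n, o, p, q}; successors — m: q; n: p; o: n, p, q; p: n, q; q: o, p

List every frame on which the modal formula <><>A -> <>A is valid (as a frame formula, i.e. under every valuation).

This is the axiom for transitivity; its first-order frame correspondent is forall x forall y forall z (Rxy & Ryz -> Rxz).
(F1): fails — R01 and R12 but not R02.
(F2): holds.
(F3): fails — Rpn and Rnp but not Rpp.
Valid on: (F2).

(F2)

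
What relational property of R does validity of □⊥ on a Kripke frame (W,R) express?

This schema is the Ver axiom.
Its frame correspondent is emptiness of R — ∀x ∀y ¬Rxy.

Emptiness of R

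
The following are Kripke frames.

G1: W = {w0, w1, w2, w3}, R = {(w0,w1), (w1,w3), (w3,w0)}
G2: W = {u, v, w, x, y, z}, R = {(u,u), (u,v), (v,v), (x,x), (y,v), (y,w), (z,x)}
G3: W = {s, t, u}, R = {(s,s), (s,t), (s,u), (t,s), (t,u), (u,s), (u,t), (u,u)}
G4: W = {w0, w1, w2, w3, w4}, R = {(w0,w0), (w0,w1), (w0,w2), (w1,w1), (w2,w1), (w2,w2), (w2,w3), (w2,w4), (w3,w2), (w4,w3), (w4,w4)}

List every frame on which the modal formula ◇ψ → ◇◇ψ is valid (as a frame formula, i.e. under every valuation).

This is the axiom for a generalized confluence (Geach) condition; its first-order frame correspondent is ∀x ∀y (xRy → ∃w (y = w ∧ xR²w)).
G1: fails — w0Rw1 but no w with w1=w and w0R²w.
G2: fails — yRw but no t with w=t and yR²t.
G3: ✓.
G4: ✓.
Valid on: G3, G4.

G3, G4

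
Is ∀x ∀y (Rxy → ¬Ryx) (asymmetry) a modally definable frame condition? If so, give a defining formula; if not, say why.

Not definable by any modal formula

If a class were modally definable it would be closed under surjective bounded morphisms (Goldblatt–Thomason).
The 4-cycle (worlds w0,w1,w2,w3 with w0→w1→w2→w3→w0) is asymmetric. Mapping every world to a single reflexive point • is a surjective bounded morphism, and the reflexive point is not asymmetric (R•• but asymmetry requires ¬R••).
So no modal formula (or set of formulas) defines exactly the asymmetric frames.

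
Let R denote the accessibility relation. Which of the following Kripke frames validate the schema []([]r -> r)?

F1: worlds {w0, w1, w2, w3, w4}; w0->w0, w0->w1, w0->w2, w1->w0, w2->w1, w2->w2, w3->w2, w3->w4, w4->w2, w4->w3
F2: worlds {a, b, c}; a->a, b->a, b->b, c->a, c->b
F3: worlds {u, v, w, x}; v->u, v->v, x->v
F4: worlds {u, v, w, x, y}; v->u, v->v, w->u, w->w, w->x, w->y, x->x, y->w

F2

This is the axiom for shift-reflexivity; its first-order frame correspondent is forall x forall y (Rxy -> Ryy).
F1: fails — Rw0w1 but not Rw1w1.
F2: condition met.
F3: fails — Rvu but not Ruu.
F4: fails — Rwu but not Ruu.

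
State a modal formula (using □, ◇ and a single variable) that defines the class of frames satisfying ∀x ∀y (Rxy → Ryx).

The condition is symmetry. The B schema r → □◇r defines it.
Suppose r→□◇r is valid. Take Rxy and set V(r)={x}. Then r at x, so □◇r at x, so ◇r at y, so some z with Ryz has r; z=x, i.e. Ryx.

r → □◇r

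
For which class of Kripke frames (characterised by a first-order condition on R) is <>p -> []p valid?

Partial functionality

Suppose ◇p→□p is valid. Take Rxy, Rxz and set V(p)={y}. Then ◇p at x, so □p at x, so p at z, i.e. z=y.
Conversely, any frame satisfying forall x forall y forall z (Rxy & Rxz -> y = z) validates the schema.
Frame condition: forall x forall y forall z (Rxy & Rxz -> y = z).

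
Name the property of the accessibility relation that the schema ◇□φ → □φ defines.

the Euclidean property: ∀x ∀y ∀z (Rxy ∧ Rxz → Ryz)

Equivalently (dual form): ◇φ → □◇φ.
Suppose ◇φ→□◇φ is valid. Take Rxy, Rxz and set V(φ)={y}. Then ◇φ at x, so □◇φ at x, so ◇φ at z, so some w with Rzw has φ; w=y, i.e. Rzy. By symmetry of the argument, Ryz.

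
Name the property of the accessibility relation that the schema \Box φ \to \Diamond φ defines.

Suppose □φ→◇φ is valid. At any x set V(φ)=W. Then □φ at x, so ◇φ at x, so x has a successor.

Seriality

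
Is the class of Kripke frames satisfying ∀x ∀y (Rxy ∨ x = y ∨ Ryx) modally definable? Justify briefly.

If a class were modally definable it would be closed under disjoint unions (Goldblatt–Thomason).
Take 2 disjoint single-world reflexive frames: each is trivially connected, but their disjoint union has 2 worlds with no edge between distinct components, so it is not connected.
Hence connectedness of R is not modally definable.

No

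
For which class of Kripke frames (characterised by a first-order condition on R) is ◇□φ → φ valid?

Equivalently (dual form): φ → □◇φ.
Suppose φ→□◇φ is valid. Take Rxy and set V(φ)={x}. Then φ at x, so □◇φ at x, so ◇φ at y, so some z with Ryz has φ; z=x, i.e. Ryx.
Conversely, on a frame with symmetry the schema holds at every world under every valuation.
Frame condition: ∀x ∀y (Rxy → Ryx).

symmetry: ∀x ∀y (Rxy → Ryx)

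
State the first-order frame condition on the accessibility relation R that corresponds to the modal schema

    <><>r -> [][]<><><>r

forall x forall y forall z ((x R^2 y & x R^2 z) -> exists w (y = w & z R^3 w))

This is a Sahlqvist (Geach-type) schema ◇^2□^0r → □^2◇^3r.
Minimal-valuation argument: fix x; take any y with xR^2y and any z with xR^2z. Set V(r) to the set of worlds R-reachable from y in exactly 0 steps. Then □^0r holds at y, so the antecedent holds at x; validity forces ◇^3r at z, giving a w with zR^3w and yR^0w.
First-order correspondent: forall x forall y forall z ((x R^2 y & x R^2 z) -> exists w (y = w & z R^3 w)).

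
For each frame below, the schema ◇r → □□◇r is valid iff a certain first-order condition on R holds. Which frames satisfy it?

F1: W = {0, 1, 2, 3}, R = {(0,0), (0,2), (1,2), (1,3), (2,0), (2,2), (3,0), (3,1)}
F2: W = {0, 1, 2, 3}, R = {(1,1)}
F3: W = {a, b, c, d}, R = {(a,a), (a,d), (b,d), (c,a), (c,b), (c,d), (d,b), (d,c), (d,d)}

F2

This is the axiom for a generalized confluence (Geach) condition; its first-order frame correspondent is ∀x ∀y ∀z ((xRy ∧ xR²z) → ∃w (y = w ∧ zRw)).
F1: fails — 1R3, 1R²0 but no w with 3=w and 0Rw.
F2: ✓.
F3: fails — aRa, aR²b but no w with a=w and bRw.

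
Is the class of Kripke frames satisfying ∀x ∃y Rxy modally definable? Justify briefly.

Yes: it is seriality, defined by the D schema □p → ◇p.
Suppose □p→◇p is valid. At any x set V(p)=W. Then □p at x, so ◇p at x, so x has a successor.

Yes, by □p → ◇p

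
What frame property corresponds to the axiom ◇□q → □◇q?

convergence: ∀x ∀y ∀z (Rxy ∧ Rxz → ∃w (Ryw ∧ Rzw))

This schema is the .2 axiom.
Its frame correspondent is convergence — ∀x ∀y ∀z (Rxy ∧ Rxz → ∃w (Ryw ∧ Rzw)).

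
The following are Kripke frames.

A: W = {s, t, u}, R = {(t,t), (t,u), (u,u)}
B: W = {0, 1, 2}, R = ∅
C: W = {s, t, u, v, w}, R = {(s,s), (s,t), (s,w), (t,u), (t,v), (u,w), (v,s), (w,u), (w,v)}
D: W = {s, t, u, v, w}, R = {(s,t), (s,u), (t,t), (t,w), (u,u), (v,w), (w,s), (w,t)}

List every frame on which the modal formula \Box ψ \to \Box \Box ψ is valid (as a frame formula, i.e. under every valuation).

A, B

The schema corresponds to transitivity: \forall x \forall y \forall z (Rxy \wedge Ryz \to Rxz).
A: ✓.
B: ✓.
C: fails — Rtv and Rvs but not Rts.
D: fails — Rwt and Rtw but not Rww.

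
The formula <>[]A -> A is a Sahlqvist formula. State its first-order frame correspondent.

This is frame-equivalent to A → □◇A (substitute ¬A for A and contrapose).
Suppose A→□◇A is valid. Take Rxy and set V(A)={x}. Then A at x, so □◇A at x, so ◇A at y, so some z with Ryz has A; z=x, i.e. Ryx.

symmetry: forall x forall y (Rxy -> Ryx)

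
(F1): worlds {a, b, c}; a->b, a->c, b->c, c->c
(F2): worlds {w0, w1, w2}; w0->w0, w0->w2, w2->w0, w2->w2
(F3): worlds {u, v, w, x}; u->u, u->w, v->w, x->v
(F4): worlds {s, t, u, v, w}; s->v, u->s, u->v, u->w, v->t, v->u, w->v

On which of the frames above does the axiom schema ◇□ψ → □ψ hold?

(F2)

This is the axiom for the Euclidean property; its first-order frame correspondent is ∀x ∀y ∀z (Rxy ∧ Rxz → Ryz).
(F1): fails — Rac and Rab but not Rcb.
(F2): ✓.
(F3): fails — Ruw and Ruw but not Rww.
(F4): fails — Rsv and Rsv but not Rvv.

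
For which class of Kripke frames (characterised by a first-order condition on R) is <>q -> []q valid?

partial functionality: forall x forall y forall z (Rxy & Rxz -> y = z)

This is the CD axiom.
Its frame correspondent is partial functionality — forall x forall y forall z (Rxy & Rxz -> y = z).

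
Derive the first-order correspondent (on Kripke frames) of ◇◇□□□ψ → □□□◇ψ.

∀x ∀y ∀z ((xR²y ∧ xR³z) → ∃w (yR³w ∧ zRw))

This is a Sahlqvist (Geach-type) schema ◇^2□^3ψ → □^3◇^1ψ.
Minimal-valuation argument: fix x; take any y with xR^2y and any z with xR^3z. Set V(ψ) to the set of worlds R-reachable from y in exactly 3 steps. Then □^3ψ holds at y, so the antecedent holds at x; validity forces ◇^1ψ at z, giving a w with zR^1w and yR^3w.
First-order correspondent: ∀x ∀y ∀z ((xR²y ∧ xR³z) → ∃w (yR³w ∧ zRw)).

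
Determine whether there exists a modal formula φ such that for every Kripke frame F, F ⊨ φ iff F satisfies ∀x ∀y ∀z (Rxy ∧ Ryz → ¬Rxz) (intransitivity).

No

Any modally definable frame class is closed under surjective bounded morphisms.
The 3-cycle (worlds w0,w1,w2 with w0→w1→w2→w0) is intransitive. Mapping every world to a single reflexive point • is a surjective bounded morphism; the reflexive point is not intransitive (R••∧R•• but R••).
So the class is not modally definable.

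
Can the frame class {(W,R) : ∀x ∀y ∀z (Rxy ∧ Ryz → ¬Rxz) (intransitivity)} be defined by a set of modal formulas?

No — not modally definable

Modal frame validity is preserved under surjective bounded morphisms.
The 5-cycle (worlds 0,1,2,3,4 with 0→1→2→3→4→0) is intransitive. Mapping every world to a single reflexive point • is a surjective bounded morphism; the reflexive point is not intransitive (R••∧R•• but R••).
Hence intransitivity is not modally definable.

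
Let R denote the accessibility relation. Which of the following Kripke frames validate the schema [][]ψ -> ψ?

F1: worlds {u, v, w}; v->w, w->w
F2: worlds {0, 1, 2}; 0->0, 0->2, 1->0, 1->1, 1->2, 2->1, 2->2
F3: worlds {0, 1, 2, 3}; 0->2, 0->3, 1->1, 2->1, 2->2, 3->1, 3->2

This is the axiom for a generalized confluence (Geach) condition; its first-order frame correspondent is forall x exists w (x R^2 w & x = w).
F1: fails — at u but no t with uR²t and u=t.
F2: holds.
F3: fails — at 0 but no w with 0R²w and 0=w.
Valid on: F2.

F2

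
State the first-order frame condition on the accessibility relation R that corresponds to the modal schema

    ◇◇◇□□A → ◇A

This is a Sahlqvist (Geach-type) schema ◇^3□^2A → □^0◇^1A.
Minimal-valuation argument: fix x; take any y with xR^3y and any z with xR^0z. Set V(A) to the set of worlds R-reachable from y in exactly 2 steps. Then □^2A holds at y, so the antecedent holds at x; validity forces ◇^1A at z, giving a w with zR^1w and yR^2w.
First-order correspondent: ∀x ∀y (xR³y → ∃w (yR²w ∧ xRw)).

∀x ∀y (xR³y → ∃w (yR²w ∧ xRw))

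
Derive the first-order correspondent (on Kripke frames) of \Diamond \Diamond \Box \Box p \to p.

\forall x \forall y (x R^2 y \to \exists w (y R^2 w \wedge x = w))

This is a Sahlqvist (Geach-type) schema ◇^2□^2p → □^0◇^0p.
Minimal-valuation argument: fix x; take any y with xR^2y and any z with xR^0z. Set V(p) to the set of worlds R-reachable from y in exactly 2 steps. Then □^2p holds at y, so the antecedent holds at x; validity forces ◇^0p at z, giving a w with zR^0w and yR^2w.
First-order correspondent: \forall x \forall y (x R^2 y \to \exists w (y R^2 w \wedge x = w)).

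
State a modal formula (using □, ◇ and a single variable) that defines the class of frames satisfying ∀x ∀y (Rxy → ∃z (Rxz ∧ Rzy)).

The condition is density. The C4 schema □□ψ → □ψ defines it.
Suppose □□ψ→□ψ is valid. Take Rxy and set V(ψ)={w : xR²w}. Then □□ψ at x, so □ψ at x, so ψ at y, i.e. ∃z(Rxz∧Rzy).

□□ψ → □ψ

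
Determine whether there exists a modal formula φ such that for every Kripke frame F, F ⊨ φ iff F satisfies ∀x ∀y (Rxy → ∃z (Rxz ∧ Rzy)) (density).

Definable; □□q → □q defines it

This is a Sahlqvist condition; the C4 axiom □□q → □q defines it.
Suppose □□q→□q is valid. Take Rxy and set V(q)={w : xR²w}. Then □□q at x, so □q at x, so q at y, i.e. ∃z(Rxz∧Rzy).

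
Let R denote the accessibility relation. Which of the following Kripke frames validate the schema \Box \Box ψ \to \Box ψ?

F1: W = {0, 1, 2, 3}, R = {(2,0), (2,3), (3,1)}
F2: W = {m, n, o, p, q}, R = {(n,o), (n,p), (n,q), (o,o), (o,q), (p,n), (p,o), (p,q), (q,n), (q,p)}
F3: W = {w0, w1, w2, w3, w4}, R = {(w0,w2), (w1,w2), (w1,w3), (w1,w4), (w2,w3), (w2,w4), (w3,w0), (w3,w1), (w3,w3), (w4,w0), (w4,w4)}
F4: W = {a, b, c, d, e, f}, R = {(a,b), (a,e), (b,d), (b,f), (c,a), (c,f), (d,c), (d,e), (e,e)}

The schema corresponds to density: \forall x \forall y (Rxy \to \exists z (Rxz \wedge Rzy)).
F1: fails — R23 but no z with R2z and Rz3.
F2: condition met.
F3: fails — Rw1w2 but no z with Rw1z and Rzw2.
F4: fails — Rdc but no z with Rdz and Rzc.
Valid on: F2.

F2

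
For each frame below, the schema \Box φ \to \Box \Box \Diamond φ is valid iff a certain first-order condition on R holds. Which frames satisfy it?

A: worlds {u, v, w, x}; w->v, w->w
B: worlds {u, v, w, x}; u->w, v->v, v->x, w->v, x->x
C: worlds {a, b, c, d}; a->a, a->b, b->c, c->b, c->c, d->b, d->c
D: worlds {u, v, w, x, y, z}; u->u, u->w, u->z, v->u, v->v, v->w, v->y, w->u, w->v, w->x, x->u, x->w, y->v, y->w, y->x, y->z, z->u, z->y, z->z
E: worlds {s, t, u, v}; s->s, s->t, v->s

Frame correspondent (Sahlqvist): \forall x \forall z (x R^2 z \to \exists w (xRw \wedge zRw)) — i.e. a generalized confluence (Geach) condition.
A: fails — wR²v but no t with wRt and vRt.
B: fails — uR²v but no t with uRt and vRt.
C: fails — aR²b but no w with aRw and bRw.
D: satisfies the condition.
E: fails — sR²t but no w with sRw and tRw.

D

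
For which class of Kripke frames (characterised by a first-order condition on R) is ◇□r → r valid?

symmetry

Replacing r by ¬r and contraposing gives the equivalent schema r → □◇r.
Suppose r→□◇r is valid. Take Rxy and set V(r)={x}. Then r at x, so □◇r at x, so ◇r at y, so some z with Ryz has r; z=x, i.e. Ryx.
The converse is a direct semantic check.
Frame condition: ∀x ∀y (Rxy → Ryx).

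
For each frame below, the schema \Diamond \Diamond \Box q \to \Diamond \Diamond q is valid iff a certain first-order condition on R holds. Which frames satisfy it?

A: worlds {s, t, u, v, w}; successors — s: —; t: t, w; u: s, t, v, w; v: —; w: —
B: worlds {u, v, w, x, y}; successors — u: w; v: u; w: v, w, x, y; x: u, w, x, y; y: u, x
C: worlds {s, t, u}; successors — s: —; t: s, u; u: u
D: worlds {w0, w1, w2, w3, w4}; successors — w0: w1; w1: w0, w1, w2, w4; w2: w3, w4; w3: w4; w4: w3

The schema corresponds to a generalized confluence (Geach) condition: \forall x \forall y (x R^2 y \to \exists w (yRw \wedge x R^2 w)).
A: fails — tR²w but no w* with wRw* and tR²w*.
B: fails — uR²v but no t with vRt and uR²t.
C: ✓.
D: fails — w0R²w4 but no w with w4Rw and w0R²w.
Valid on: C.

C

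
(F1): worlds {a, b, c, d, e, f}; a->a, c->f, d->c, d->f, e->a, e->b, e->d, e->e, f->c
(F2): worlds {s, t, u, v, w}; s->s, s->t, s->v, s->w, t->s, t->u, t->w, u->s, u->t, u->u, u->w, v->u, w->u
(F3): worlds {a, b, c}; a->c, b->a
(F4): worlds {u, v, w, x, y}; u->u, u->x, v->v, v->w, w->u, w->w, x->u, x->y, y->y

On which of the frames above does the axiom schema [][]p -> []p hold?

(F2), (F4)

The schema corresponds to density: forall x forall y (Rxy -> exists z (Rxz & Rzy)).
(F1): fails — Rcf but no z with Rcz and Rzf.
(F2): condition met.
(F3): fails — Rac but no z with Raz and Rzc.
(F4): condition met.
Valid on: (F2), (F4).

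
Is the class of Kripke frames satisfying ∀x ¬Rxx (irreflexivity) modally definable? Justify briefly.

No — not modally definable

Any modally definable frame class is closed under surjective bounded morphisms.
The 3-cycle (worlds 0,1,2 with 0→1→2→0) is irreflexive, and the map sending every world to a single reflexive point • is a surjective bounded morphism (forth: every edge maps to (•,•); back: every world has a successor). So any modal formula valid on the 3-cycle is also valid on the reflexive point, which is not irreflexive.
Hence irreflexivity is not modally definable.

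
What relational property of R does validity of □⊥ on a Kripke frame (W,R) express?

This is the Ver axiom.
It corresponds to emptiness of R: ∀x ∀y ¬Rxy.

emptiness of R: ∀x ∀y ¬Rxy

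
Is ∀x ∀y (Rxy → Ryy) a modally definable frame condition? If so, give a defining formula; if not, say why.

Yes, by □(□q → q)

The condition is shift-reflexivity. A defining modal formula is □(□q → q).
Suppose □(□q→q) is valid. Take Rxy and set V(q)={w : Ryw}. Then at y, □q holds; since □(□q→q) at x, □q→q at y, so q at y, i.e. Ryy.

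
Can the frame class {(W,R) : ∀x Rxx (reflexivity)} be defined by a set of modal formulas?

The condition is reflexivity. A defining modal formula is □q → q.

Yes — defined by □q → q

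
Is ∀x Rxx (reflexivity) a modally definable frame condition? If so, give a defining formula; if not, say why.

Yes — defined by □p → p

The condition is reflexivity. A defining modal formula is □p → p.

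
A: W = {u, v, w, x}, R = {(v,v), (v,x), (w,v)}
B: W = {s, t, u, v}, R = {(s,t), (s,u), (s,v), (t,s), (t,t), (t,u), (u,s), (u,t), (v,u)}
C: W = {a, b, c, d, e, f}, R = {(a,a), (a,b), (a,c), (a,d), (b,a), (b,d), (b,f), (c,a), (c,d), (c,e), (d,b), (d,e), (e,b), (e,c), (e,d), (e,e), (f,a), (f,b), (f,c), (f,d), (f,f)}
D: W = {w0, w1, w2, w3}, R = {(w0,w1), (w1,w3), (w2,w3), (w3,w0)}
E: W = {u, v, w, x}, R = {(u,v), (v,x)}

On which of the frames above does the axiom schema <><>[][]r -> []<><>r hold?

B, C

This is the axiom for a generalized confluence (Geach) condition; its first-order frame correspondent is forall x forall y forall z ((x R^2 y & xRz) -> exists w (y R^2 w & z R^2 w)).
A: fails — vR²v, vRx but no t with vR²t and xR²t.
B: satisfies the condition.
C: satisfies the condition.
D: fails — w0R²w3, w0Rw1 but no w with w3R²w and w1R²w.
E: fails — uR²x, uRv but no t with xR²t and vR²t.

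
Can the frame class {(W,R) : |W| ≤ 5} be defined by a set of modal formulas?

If a class were modally definable it would be closed under disjoint unions (Goldblatt–Thomason).
Any modal formula valid on each of 6 disjoint one-world frames is valid on their disjoint union (validity is preserved under disjoint unions). Each one-world frame has |W|=1≤5, but the union has |W|=6.
Hence having at most 5 worlds is not modally definable.

No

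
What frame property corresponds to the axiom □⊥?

This is the Ver axiom.
It corresponds to emptiness of R: ∀x ∀y ¬Rxy.

emptiness of R: ∀x ∀y ¬Rxy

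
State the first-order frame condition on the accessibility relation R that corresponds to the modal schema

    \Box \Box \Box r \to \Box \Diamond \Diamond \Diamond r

\forall x \forall z (xRz \to \exists w (x R^3 w \wedge z R^3 w))

This is a Sahlqvist (Geach-type) schema ◇^0□^3r → □^1◇^3r.
First-order correspondent: \forall x \forall z (xRz \to \exists w (x R^3 w \wedge z R^3 w)).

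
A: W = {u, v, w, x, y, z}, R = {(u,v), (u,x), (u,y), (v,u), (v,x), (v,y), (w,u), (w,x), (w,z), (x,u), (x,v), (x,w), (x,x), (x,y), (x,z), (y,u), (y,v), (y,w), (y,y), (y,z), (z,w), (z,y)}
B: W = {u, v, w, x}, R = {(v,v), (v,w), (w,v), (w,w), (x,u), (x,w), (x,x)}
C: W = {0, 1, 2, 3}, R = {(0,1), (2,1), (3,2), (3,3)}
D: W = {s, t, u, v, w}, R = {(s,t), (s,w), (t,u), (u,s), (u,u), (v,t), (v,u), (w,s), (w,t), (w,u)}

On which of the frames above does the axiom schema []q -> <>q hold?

A, D

Frame correspondent (Sahlqvist): forall x exists y Rxy — i.e. seriality.
A: holds.
B: fails — world u has no successor.
C: fails — world 1 has no successor.
D: holds.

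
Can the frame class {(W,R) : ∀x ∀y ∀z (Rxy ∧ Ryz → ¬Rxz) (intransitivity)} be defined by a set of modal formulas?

No

If a class were modally definable it would be closed under surjective bounded morphisms (Goldblatt–Thomason).
The 3-cycle (worlds s,t,u with s→t→u→s) is intransitive. Mapping every world to a single reflexive point • is a surjective bounded morphism; the reflexive point is not intransitive (R••∧R•• but R••).
Hence intransitivity is not modally definable.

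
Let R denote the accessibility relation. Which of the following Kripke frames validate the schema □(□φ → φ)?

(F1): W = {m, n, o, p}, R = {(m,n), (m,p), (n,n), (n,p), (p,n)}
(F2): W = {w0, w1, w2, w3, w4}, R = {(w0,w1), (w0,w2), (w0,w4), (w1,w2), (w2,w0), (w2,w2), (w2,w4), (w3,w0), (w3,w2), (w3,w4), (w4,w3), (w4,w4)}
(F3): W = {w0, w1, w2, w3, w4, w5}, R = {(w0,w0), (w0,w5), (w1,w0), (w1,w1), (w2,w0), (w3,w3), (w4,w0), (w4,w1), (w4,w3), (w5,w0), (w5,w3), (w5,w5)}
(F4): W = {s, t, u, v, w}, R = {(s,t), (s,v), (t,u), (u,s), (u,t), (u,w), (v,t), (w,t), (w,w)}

The schema corresponds to shift-reflexivity: ∀x ∀y (Rxy → Ryy).
(F1): fails — Rnp but not Rpp.
(F2): fails — Rw3w0 but not Rw0w0.
(F3): holds.
(F4): fails — Rwt but not Rtt.

(F3)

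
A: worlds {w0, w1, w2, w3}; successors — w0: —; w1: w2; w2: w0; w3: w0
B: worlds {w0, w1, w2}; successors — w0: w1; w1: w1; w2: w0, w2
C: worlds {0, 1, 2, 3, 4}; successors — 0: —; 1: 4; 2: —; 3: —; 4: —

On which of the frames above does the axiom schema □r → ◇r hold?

B

The schema corresponds to seriality: ∀x ∃y Rxy.
A: fails — world w0 has no successor.
B: condition met.
C: fails — world 0 has no successor.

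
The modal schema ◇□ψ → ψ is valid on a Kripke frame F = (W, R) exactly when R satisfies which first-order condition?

symmetry: ∀x ∀y (Rxy → Ryx)

This is frame-equivalent to ψ → □◇ψ (substitute ¬ψ for ψ and contrapose).
Suppose ψ→□◇ψ is valid. Take Rxy and set V(ψ)={x}. Then ψ at x, so □◇ψ at x, so ◇ψ at y, so some z with Ryz has ψ; z=x, i.e. Ryx.
Conversely, any frame satisfying ∀x ∀y (Rxy → Ryx) validates the schema.
Frame condition: ∀x ∀y (Rxy → Ryx).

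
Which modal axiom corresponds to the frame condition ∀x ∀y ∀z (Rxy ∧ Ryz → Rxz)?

The condition is transitivity. The 4 schema □ψ → □□ψ defines it.

□ψ → □□ψ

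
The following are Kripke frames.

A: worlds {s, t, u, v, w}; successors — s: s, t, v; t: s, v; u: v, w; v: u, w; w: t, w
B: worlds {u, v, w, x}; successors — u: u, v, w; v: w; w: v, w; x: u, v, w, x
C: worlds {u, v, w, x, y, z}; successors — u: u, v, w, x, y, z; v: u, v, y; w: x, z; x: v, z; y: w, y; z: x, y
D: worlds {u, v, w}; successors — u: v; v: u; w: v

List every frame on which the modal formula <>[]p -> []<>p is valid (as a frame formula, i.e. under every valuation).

The schema corresponds to convergence: forall x forall y forall z (Rxy & Rxz -> exists w (Ryw & Rzw)).
A: fails — Rsv and Rss but v and s have no common successor.
B: ✓.
C: fails — Ruv and Ruw but v and w have no common successor.
D: ✓.

B, D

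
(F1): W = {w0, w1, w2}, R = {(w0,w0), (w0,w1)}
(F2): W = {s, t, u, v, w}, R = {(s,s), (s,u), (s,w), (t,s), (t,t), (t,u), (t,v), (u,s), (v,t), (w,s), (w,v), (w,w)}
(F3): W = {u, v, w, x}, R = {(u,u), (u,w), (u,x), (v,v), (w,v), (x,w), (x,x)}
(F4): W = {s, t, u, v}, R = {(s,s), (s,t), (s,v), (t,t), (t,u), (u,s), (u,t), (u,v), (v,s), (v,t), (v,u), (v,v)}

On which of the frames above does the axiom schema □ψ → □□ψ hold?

(F1)

The schema corresponds to transitivity: ∀x ∀y ∀z (Rxy ∧ Ryz → Rxz).
(F1): condition met.
(F2): fails — Rus and Rsw but not Ruw.
(F3): fails — Rxw and Rwv but not Rxv.
(F4): fails — Ruv and Rvu but not Ruu.
Valid on: (F1).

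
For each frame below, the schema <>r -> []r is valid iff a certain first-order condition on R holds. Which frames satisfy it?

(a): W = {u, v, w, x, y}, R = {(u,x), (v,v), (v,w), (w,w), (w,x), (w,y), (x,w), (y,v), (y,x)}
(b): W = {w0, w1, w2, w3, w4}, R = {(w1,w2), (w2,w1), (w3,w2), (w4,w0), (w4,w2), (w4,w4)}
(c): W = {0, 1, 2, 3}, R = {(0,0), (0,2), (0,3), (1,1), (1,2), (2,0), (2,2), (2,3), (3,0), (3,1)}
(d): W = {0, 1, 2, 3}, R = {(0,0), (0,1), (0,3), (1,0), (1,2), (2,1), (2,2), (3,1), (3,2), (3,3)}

The schema corresponds to partial functionality: forall x forall y forall z (Rxy & Rxz -> y = z).
(a): fails — v sees both v and w.
(b): fails — w4 sees both w0 and w2.
(c): fails — 0 sees both 0 and 2.
(d): fails — 0 sees both 0 and 1.
Valid on no frame.

none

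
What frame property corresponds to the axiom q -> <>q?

reflexivity

This is frame-equivalent to □q → q (substitute ¬q for q and contrapose).
Suppose □q→q is valid. At any x set V(q)={w : Rxw}. Then □q holds at x, so q holds at x, i.e. Rxx.
Conversely, any frame satisfying forall x Rxx validates the schema.
So the correspondent is reflexivity.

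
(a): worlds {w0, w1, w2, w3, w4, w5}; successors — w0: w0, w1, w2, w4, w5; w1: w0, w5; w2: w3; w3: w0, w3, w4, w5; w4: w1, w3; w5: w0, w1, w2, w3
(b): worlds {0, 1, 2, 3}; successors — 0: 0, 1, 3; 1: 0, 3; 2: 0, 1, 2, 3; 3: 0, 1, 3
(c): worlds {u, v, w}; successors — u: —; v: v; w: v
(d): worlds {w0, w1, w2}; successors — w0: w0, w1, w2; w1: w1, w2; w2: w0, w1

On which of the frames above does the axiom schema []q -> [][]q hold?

(c)

Frame correspondent (Sahlqvist): forall x forall y forall z (Rxy & Ryz -> Rxz) — i.e. transitivity.
(a): fails — Rw1w5 and Rw5w2 but not Rw1w2.
(b): fails — R10 and R01 but not R11.
(c): holds.
(d): fails — Rw1w2 and Rw2w0 but not Rw1w0.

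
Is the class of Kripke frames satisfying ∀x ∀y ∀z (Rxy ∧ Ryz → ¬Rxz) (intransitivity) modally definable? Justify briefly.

No — not modally definable

If a class were modally definable it would be closed under surjective bounded morphisms (Goldblatt–Thomason).
The 5-cycle (worlds 0,1,2,3,4 with 0→1→2→3→4→0) is intransitive. Mapping every world to a single reflexive point • is a surjective bounded morphism; the reflexive point is not intransitive (R••∧R•• but R••).
So no modal formula (or set of formulas) defines exactly the intransitive frames.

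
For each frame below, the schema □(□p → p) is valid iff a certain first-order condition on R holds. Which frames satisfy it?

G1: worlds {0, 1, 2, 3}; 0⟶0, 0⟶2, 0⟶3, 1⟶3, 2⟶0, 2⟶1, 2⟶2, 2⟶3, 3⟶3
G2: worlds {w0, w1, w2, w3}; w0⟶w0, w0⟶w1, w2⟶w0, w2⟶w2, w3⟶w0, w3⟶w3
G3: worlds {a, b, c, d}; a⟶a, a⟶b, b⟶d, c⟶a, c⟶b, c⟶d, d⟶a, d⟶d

Frame correspondent (Sahlqvist): ∀x ∀y (Rxy → Ryy) — i.e. shift-reflexivity.
G1: fails — R21 but not R11.
G2: fails — Rw0w1 but not Rw1w1.
G3: fails — Rab but not Rbb.

none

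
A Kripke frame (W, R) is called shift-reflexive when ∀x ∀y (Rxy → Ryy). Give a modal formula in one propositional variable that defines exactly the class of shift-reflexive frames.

□(□p → p)

This is shift-reflexivity; the standard corresponding axiom is T□: □(□p → p).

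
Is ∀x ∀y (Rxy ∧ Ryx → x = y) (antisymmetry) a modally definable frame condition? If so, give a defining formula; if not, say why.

No — not modally definable

Any modally definable frame class is closed under surjective bounded morphisms.
The 4-cycle (worlds 0,1,2,3 with 0→1→2→3→0) is antisymmetric. Sending even-indexed worlds to • and odd-indexed worlds to ∘ is a surjective bounded morphism onto the two-world frame with •↔∘, which is not antisymmetric.
So the class is not modally definable.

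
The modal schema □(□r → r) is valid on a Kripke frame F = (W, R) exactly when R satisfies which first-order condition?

shift-reflexivity: ∀x ∀y (Rxy → Ryy)

This schema is the T□ axiom.
Its frame correspondent is shift-reflexivity — ∀x ∀y (Rxy → Ryy).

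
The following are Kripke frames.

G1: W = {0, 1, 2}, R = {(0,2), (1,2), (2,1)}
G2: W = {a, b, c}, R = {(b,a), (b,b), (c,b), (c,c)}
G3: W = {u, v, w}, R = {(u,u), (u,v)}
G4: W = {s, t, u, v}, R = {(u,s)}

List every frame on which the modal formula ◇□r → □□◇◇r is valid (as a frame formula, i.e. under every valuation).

G1, G4

This is the axiom for a generalized confluence (Geach) condition; its first-order frame correspondent is ∀x ∀y ∀z ((xRy ∧ xR²z) → ∃w (yRw ∧ zR²w)).
G1: satisfies the condition.
G2: fails — bRa, bR²a but no w with aRw and aR²w.
G3: fails — uRu, uR²v but no t with uRt and vR²t.
G4: satisfies the condition.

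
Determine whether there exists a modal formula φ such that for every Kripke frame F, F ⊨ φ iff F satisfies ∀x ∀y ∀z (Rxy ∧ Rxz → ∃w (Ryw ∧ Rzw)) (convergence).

Definable; ◇□q → □◇q defines it

The condition is convergence. A defining modal formula is ◇□q → □◇q.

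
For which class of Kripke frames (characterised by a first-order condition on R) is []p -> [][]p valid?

Suppose □p→□□p is valid. Take Rxy, Ryz and set V(p)={w : Rxw}. Then □p at x, so □□p at x, so □p at y, so p at z, i.e. Rxz.
The converse is a direct semantic check.
So the correspondent is transitivity.

transitivity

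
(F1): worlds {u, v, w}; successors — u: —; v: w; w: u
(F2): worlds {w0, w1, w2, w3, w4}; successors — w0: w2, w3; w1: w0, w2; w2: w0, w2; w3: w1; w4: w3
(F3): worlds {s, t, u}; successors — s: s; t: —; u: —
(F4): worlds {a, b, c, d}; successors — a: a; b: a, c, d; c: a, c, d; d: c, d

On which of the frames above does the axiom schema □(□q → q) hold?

This is the axiom for shift-reflexivity; its first-order frame correspondent is ∀x ∀y (Rxy → Ryy).
(F1): fails — Rwu but not Ruu.
(F2): fails — Rw1w0 but not Rw0w0.
(F3): condition met.
(F4): condition met.
Valid on: (F3), (F4).

(F3), (F4)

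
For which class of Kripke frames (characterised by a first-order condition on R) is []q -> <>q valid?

seriality

Suppose □q→◇q is valid. At any x set V(q)=W. Then □q at x, so ◇q at x, so x has a successor.
Conversely, any frame satisfying forall x exists y Rxy validates the schema.
So the correspondent is seriality.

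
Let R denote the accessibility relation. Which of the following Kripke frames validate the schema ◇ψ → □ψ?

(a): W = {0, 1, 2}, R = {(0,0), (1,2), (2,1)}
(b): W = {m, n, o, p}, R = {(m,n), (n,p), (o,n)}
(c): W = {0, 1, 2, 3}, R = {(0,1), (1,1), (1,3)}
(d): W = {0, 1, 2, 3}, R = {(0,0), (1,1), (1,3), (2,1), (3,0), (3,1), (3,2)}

Frame correspondent (Sahlqvist): ∀x ∀y ∀z (Rxy ∧ Rxz → y = z) — i.e. partial functionality.
(a): ✓.
(b): ✓.
(c): fails — 1 sees both 1 and 3.
(d): fails — 1 sees both 1 and 3.
Valid on: (a), (b).

(a), (b)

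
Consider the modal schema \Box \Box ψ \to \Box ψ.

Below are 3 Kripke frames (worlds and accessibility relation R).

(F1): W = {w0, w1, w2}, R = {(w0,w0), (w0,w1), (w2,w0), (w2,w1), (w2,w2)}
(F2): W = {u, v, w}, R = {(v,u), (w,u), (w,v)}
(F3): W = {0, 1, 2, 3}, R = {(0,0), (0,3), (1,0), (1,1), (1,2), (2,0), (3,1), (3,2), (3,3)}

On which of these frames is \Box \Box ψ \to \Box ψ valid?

This is the axiom for density; its first-order frame correspondent is \forall x \forall y (Rxy \to \exists z (Rxz \wedge Rzy)).
(F1): ✓.
(F2): fails — Rvu but no z with Rvz and Rzu.
(F3): ✓.

(F1), (F3)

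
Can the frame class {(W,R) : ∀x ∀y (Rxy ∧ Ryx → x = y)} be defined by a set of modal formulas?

Modal frame validity is preserved under surjective bounded morphisms.
The 6-cycle (worlds s,t,u,v,w,x with s→t→u→v→w→x→s) is antisymmetric. Sending even-indexed worlds to s and odd-indexed worlds to t is a surjective bounded morphism onto the two-world frame with s↔t, which is not antisymmetric.
Hence antisymmetry is not modally definable.

Not definable by any modal formula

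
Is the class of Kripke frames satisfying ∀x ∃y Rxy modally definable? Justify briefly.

The condition is seriality. A defining modal formula is □r → ◇r.
Suppose □r→◇r is valid. At any x set V(r)=W. Then □r at x, so ◇r at x, so x has a successor.

Yes, by □r → ◇r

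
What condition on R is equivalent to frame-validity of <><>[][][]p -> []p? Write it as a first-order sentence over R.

This is a Sahlqvist (Geach-type) schema ◇^2□^3p → □^1◇^0p.
Minimal-valuation argument: fix x; take any y with xR^2y and any z with xR^1z. Set V(p) to the set of worlds R-reachable from y in exactly 3 steps. Then □^3p holds at y, so the antecedent holds at x; validity forces ◇^0p at z, giving a w with zR^0w and yR^3w.
First-order correspondent: forall x forall y forall z ((x R^2 y & xRz) -> exists w (y R^3 w & z = w)).

forall x forall y forall z ((x R^2 y & xRz) -> exists w (y R^3 w & z = w))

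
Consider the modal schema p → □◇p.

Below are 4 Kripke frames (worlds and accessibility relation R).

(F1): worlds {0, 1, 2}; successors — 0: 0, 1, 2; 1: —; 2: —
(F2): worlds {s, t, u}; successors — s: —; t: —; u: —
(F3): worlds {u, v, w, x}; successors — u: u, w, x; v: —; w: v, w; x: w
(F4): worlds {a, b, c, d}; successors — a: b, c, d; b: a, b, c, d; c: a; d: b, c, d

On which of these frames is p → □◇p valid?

Frame correspondent (Sahlqvist): ∀x ∀y (Rxy → Ryx) — i.e. symmetry.
(F1): fails — R01 but not R10.
(F2): satisfies the condition.
(F3): fails — Rxw but not Rwx.
(F4): fails — Rbc but not Rcb.
Valid on: (F2).

(F2)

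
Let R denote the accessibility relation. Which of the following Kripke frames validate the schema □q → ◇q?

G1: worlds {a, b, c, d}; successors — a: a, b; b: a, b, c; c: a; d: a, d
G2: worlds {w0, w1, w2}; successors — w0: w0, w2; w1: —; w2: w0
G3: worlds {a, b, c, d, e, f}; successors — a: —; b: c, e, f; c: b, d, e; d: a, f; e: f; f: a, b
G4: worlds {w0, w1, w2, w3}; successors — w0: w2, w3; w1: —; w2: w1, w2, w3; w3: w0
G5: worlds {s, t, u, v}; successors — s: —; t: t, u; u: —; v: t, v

G1

Frame correspondent (Sahlqvist): ∀x ∃y Rxy — i.e. seriality.
G1: holds.
G2: fails — world w1 has no successor.
G3: fails — world a has no successor.
G4: fails — world w1 has no successor.
G5: fails — world s has no successor.
Valid on: G1.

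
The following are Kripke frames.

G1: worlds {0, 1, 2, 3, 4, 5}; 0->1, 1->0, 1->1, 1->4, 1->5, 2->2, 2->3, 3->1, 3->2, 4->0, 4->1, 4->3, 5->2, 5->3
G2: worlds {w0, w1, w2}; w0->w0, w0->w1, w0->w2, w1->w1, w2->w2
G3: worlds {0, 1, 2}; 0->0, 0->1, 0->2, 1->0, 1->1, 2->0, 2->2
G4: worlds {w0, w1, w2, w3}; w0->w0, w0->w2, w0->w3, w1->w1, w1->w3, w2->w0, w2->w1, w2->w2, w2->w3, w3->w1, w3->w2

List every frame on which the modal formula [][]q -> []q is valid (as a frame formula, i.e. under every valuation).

G2, G3, G4

This is the axiom for density; its first-order frame correspondent is forall x forall y (Rxy -> exists z (Rxz & Rzy)).
G1: fails — R43 but no z with R4z and Rz3.
G2: satisfies the condition.
G3: satisfies the condition.
G4: satisfies the condition.
Valid on: G2, G3, G4.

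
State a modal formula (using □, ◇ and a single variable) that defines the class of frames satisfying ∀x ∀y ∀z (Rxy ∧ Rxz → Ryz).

A defining formula is ◇q → □◇q (the 5 axiom).
Suppose ◇q→□◇q is valid. Take Rxy, Rxz and set V(q)={y}. Then ◇q at x, so □◇q at x, so ◇q at z, so some w with Rzw has q; w=y, i.e. Rzy. By symmetry of the argument, Ryz.

◇q → □◇q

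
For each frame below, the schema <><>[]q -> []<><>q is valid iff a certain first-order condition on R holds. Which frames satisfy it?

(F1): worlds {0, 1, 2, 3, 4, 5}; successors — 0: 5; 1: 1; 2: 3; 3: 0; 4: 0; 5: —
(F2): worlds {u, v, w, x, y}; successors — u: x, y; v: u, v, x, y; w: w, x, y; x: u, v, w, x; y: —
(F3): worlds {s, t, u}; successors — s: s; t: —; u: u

This is the axiom for a generalized confluence (Geach) condition; its first-order frame correspondent is forall x forall y forall z ((x R^2 y & xRz) -> exists w (yRw & z R^2 w)).
(F1): fails — 3R²5, 3R0 but no w with 5Rw and 0R²w.
(F2): fails — uR²u, uRy but no t with uRt and yR²t.
(F3): holds.

(F3)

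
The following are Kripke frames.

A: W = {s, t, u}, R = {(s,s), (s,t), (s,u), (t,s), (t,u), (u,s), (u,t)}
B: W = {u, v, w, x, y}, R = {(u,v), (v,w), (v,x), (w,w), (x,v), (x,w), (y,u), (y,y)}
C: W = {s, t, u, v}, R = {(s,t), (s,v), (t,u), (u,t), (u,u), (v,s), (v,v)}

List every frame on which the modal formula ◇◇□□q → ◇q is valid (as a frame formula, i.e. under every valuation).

Frame correspondent (Sahlqvist): ∀x ∀y (xR²y → ∃w (yR²w ∧ xRw)) — i.e. a generalized confluence (Geach) condition.
A: condition met.
B: fails — uR²w but no t with wR²t and uRt.
C: fails — vR²t but no w with tR²w and vRw.
Valid on: A.

A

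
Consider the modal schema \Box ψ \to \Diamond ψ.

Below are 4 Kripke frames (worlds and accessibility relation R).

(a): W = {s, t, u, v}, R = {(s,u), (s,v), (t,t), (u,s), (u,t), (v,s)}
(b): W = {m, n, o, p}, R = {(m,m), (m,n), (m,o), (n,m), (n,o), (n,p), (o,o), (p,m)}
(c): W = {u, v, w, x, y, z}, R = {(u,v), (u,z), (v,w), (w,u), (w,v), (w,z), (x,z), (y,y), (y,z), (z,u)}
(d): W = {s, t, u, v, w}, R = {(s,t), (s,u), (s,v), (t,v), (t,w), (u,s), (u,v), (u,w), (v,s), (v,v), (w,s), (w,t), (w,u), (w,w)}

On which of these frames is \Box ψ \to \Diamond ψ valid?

(a), (b), (c), (d)

Frame correspondent (Sahlqvist): \forall x \exists y Rxy — i.e. seriality.
(a): holds.
(b): holds.
(c): holds.
(d): holds.
Valid on: (a), (b), (c), (d).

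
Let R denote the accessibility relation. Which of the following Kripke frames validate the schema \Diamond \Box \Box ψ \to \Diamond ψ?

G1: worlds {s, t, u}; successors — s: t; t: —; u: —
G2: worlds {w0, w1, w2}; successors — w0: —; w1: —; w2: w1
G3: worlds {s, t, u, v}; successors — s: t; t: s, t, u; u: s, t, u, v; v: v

The schema corresponds to a generalized confluence (Geach) condition: \forall x \forall y (xRy \to \exists w (y R^2 w \wedge xRw)).
G1: fails — sRt but no w with tR²w and sRw.
G2: fails — w2Rw1 but no w with w1R²w and w2Rw.
G3: condition met.
Valid on: G3.

G3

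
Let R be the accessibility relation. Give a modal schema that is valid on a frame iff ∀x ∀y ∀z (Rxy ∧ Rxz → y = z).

◇p → □p

A defining formula is ◇p → □p (the CD axiom).
Suppose ◇p→□p is valid. Take Rxy, Rxz and set V(p)={y}. Then ◇p at x, so □p at x, so p at z, i.e. z=y.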